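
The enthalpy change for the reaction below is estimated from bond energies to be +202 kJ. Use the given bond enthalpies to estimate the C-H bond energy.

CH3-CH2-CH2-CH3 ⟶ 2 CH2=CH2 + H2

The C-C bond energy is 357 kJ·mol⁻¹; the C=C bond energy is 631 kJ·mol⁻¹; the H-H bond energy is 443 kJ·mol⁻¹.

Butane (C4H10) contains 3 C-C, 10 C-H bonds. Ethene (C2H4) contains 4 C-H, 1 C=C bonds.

D(C-H) ≈ 418 kJ/mol

Let D be the C-H bond energy.
Σ(broken) = 3×357 + 10×D = 1071 + 10D
Σ(formed) = 8×D + 2×631 + 1×443 = 1705 + 8D
ΔH = Σ(broken) − Σ(formed) = (1071 + 10D) − (1705 + 8D) = −634 + 2D
Setting this equal to +202 kJ gives 2D = 836, so D = 418 kJ/mol.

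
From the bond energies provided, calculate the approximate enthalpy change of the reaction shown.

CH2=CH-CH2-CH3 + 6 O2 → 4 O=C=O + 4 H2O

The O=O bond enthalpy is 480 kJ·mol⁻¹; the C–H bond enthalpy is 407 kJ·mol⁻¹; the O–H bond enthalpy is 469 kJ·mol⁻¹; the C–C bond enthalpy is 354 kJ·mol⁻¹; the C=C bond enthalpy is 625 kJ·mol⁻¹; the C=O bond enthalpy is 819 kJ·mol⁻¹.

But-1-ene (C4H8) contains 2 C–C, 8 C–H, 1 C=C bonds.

ΔH ≈ −2835 kJ

Bonds broken (reactants):
  C–C: 2 × 354 = 708
  C–H: 8 × 407 = 3256
  C=C: 1 × 625 = 625
  O=O: 6 × 480 = 2880
  Σ(broken) = 7469 kJ
Bonds formed (products):
  C=O: 8 × 819 = 6552
  O–H: 8 × 469 = 3752
  Σ(formed) = 10304 kJ
ΔH = Σ(broken) − Σ(formed) = 7469 − 10304 = −2835 kJ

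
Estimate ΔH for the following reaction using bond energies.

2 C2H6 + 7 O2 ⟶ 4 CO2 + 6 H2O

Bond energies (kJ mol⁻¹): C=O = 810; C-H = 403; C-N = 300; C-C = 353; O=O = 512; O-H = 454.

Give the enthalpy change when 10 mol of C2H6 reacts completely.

Bonds broken (reactants):
  C-C: 2 × 353 = 706
  C-H: 12 × 403 = 4836
  O=O: 7 × 512 = 3584
  Σ(broken) = 9126 kJ
Bonds formed (products):
  C=O: 8 × 810 = 6480
  O-H: 12 × 454 = 5448
  Σ(formed) = 11928 kJ
ΔH = Σ(broken) − Σ(formed) = 9126 − 11928 = −2802 kJ
For 5× the reaction as written: 5 × (−2802) = −14010 kJ

ΔH = −14010 kJ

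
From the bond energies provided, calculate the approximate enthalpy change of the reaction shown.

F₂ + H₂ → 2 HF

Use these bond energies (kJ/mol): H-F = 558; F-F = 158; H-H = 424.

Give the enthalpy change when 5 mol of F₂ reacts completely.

Bonds broken (reactants):
  F-F: 1 × 158 = 158
  H-H: 1 × 424 = 424
  Σ(broken) = 582 kJ
Bonds formed (products):
  H-F: 2 × 558 = 1116
  Σ(formed) = 1116 kJ
ΔH = Σ(broken) − Σ(formed) = 582 − 1116 = −534 kJ
For 5× the reaction as written: 5 × (−534) = −2670 kJ

ΔH = −2670 kJ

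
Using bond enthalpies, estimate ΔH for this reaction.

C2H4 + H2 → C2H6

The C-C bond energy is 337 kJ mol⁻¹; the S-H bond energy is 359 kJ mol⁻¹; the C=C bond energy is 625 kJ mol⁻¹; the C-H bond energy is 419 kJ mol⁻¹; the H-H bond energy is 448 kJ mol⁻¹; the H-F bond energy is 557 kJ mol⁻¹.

Bonds broken (reactants):
  C-H: 4 × 419 = 1676
  C=C: 1 × 625 = 625
  H-H: 1 × 448 = 448
  Σ(broken) = 2749 kJ
Bonds formed (products):
  C-C: 1 × 337 = 337
  C-H: 6 × 419 = 2514
  Σ(formed) = 2851 kJ
ΔH = Σ(broken) − Σ(formed) = 2749 − 2851 = −102 kJ

ΔH ≈ −102 kJ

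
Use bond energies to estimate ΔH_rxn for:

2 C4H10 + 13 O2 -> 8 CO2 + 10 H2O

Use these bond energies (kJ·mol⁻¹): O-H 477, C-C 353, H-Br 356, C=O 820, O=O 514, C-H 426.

Bonds broken (reactants):
  C-C: 6 × 353 = 2118
  C-H: 20 × 426 = 8520
  O=O: 13 × 514 = 6682
  Σ(broken) = 17320 kJ
Bonds formed (products):
  C=O: 16 × 820 = 13120
  O-H: 20 × 477 = 9540
  Σ(formed) = 22660 kJ
ΔH = Σ(broken) − Σ(formed) = 17320 − 22660 = −5340 kJ

ΔH ≈ −5340 kJ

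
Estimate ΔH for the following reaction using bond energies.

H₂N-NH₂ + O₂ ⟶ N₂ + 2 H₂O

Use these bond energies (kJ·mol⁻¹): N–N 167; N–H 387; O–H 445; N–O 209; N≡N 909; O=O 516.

Bonds broken (reactants):
  N–H: 4 × 387 = 1548
  N–N: 1 × 167 = 167
  O=O: 1 × 516 = 516
  Σ(broken) = 2231 kJ
Bonds formed (products):
  N≡N: 1 × 909 = 909
  O–H: 4 × 445 = 1780
  Σ(formed) = 2689 kJ
ΔH = Σ(broken) − Σ(formed) = 2231 − 2689 = −458 kJ

ΔH ≈ −458 kJ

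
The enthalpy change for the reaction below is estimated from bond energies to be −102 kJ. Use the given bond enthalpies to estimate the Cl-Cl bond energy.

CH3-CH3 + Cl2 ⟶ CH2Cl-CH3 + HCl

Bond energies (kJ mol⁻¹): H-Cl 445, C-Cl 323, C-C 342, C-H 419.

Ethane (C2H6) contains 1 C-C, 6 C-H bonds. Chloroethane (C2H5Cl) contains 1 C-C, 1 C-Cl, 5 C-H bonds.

D(Cl-Cl) ≈ 247 kJ/mol

Let D be the Cl-Cl bond energy.
Σ(broken) = 1×342 + 6×419 + 1×D = 2856 + D
Σ(formed) = 1×342 + 1×323 + 5×419 + 1×445 = 3205
ΔH = Σ(broken) − Σ(formed) = (2856 + D) − (3205) = −349 + D
Setting this equal to −102 kJ gives D = 247 kJ/mol.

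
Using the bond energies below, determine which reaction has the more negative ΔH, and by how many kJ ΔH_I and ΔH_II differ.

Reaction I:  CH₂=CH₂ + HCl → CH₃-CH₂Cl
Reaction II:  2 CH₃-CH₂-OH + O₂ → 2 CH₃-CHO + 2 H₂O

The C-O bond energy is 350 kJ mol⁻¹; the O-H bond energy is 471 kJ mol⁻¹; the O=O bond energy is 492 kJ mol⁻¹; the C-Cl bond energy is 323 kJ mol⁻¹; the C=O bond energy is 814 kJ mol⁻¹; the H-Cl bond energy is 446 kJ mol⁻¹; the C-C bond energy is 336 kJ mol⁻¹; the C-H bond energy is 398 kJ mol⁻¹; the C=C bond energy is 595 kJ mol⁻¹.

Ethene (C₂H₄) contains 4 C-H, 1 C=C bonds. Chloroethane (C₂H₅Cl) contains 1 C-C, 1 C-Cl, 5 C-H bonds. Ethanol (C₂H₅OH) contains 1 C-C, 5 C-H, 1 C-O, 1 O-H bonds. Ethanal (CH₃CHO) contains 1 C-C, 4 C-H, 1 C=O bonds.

Reaction II, by 566 kJ

Reaction I:
  Bonds broken (reactants):
    C-H: 4 × 398 = 1592
    C=C: 1 × 595 = 595
    H-Cl: 1 × 446 = 446
    Σ(broken) = 2633 kJ
  Bonds formed (products):
    C-C: 1 × 336 = 336
    C-Cl: 1 × 323 = 323
    C-H: 5 × 398 = 1990
    Σ(formed) = 2649 kJ
  ΔH_I = 2633 − 2649 = −16 kJ
Reaction II:
  Bonds broken (reactants):
    C-C: 2 × 336 = 672
    C-H: 10 × 398 = 3980
    C-O: 2 × 350 = 700
    O-H: 2 × 471 = 942
    O=O: 1 × 492 = 492
    Σ(broken) = 6786 kJ
  Bonds formed (products):
    C-C: 2 × 336 = 672
    C-H: 8 × 398 = 3184
    C=O: 2 × 814 = 1628
    O-H: 4 × 471 = 1884
    Σ(formed) = 7368 kJ
  ΔH_II = 6786 − 7368 = −582 kJ
ΔH_I − ΔH_II = +566 kJ, so reaction II has the more negative ΔH; |ΔH_I − ΔH_II| = 566 kJ.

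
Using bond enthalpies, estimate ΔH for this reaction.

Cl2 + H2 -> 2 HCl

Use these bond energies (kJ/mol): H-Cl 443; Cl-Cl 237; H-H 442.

ΔH ≈ −207 kJ

Bonds broken (reactants):
  Cl-Cl: 1 × 237 = 237
  H-H: 1 × 442 = 442
  Σ(broken) = 679 kJ
Bonds formed (products):
  H-Cl: 2 × 443 = 886
  Σ(formed) = 886 kJ
ΔH = Σ(broken) − Σ(formed) = 679 − 886 = −207 kJ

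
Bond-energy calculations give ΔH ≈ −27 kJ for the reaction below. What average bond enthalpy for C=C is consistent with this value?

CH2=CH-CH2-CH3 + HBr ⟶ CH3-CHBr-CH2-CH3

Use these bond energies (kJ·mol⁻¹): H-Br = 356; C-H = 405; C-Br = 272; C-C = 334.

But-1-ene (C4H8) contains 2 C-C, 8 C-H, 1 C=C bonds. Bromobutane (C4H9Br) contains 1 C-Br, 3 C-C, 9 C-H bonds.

Let D be the C=C bond energy.
Σ(broken) = 2×334 + 8×405 + 1×D + 1×356 = 4264 + D
Σ(formed) = 1×272 + 3×334 + 9×405 = 4919
ΔH = Σ(broken) − Σ(formed) = (4264 + D) − (4919) = −655 + D
Setting this equal to −27 kJ gives D = 628 kJ/mol.

D(C=C) ≈ 628 kJ/mol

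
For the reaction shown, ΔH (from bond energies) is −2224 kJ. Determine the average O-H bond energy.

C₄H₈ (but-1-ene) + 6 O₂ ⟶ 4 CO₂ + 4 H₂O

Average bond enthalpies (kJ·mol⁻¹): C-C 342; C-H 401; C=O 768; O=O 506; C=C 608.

D(O-H) ≈ 452 kJ/mol

Let D be the O-H bond energy.
Σ(broken) = 2×342 + 8×401 + 1×608 + 6×506 = 7536
Σ(formed) = 8×768 + 8×D = 6144 + 8D
ΔH = Σ(broken) − Σ(formed) = (7536) − (6144 + 8D) = +1392 − 8D
Setting this equal to −2224 kJ gives 8D = 3616, so D = 452 kJ/mol.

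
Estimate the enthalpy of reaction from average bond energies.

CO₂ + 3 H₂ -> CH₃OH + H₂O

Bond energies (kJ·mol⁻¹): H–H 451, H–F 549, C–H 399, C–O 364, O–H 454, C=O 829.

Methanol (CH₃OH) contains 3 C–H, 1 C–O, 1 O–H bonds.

Bonds broken (reactants):
  C=O: 2 × 829 = 1658
  H–H: 3 × 451 = 1353
  Σ(broken) = 3011 kJ
Bonds formed (products):
  C–H: 3 × 399 = 1197
  C–O: 1 × 364 = 364
  O–H: 3 × 454 = 1362
  Σ(formed) = 2923 kJ
ΔH = Σ(broken) − Σ(formed) = 3011 − 2923 = +88 kJ

ΔH ≈ +88 kJ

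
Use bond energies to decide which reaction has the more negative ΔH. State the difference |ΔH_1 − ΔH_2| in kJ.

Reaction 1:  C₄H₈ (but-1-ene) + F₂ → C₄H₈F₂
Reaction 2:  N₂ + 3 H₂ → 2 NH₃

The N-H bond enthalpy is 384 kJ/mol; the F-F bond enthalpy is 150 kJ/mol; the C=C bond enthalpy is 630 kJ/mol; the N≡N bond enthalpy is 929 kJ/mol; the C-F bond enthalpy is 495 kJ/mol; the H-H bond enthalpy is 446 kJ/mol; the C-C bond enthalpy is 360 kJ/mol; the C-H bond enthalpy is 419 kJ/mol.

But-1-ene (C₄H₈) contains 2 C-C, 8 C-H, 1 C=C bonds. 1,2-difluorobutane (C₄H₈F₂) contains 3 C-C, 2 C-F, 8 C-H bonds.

Reaction 1:
  Bonds broken (reactants):
    C-C: 2 × 360 = 720
    C-H: 8 × 419 = 3352
    C=C: 1 × 630 = 630
    F-F: 1 × 150 = 150
    Σ(broken) = 4852 kJ
  Bonds formed (products):
    C-C: 3 × 360 = 1080
    C-F: 2 × 495 = 990
    C-H: 8 × 419 = 3352
    Σ(formed) = 5422 kJ
  ΔH_1 = 4852 − 5422 = −570 kJ
Reaction 2:
  Bonds broken (reactants):
    H-H: 3 × 446 = 1338
    N≡N: 1 × 929 = 929
    Σ(broken) = 2267 kJ
  Bonds formed (products):
    N-H: 6 × 384 = 2304
    Σ(formed) = 2304 kJ
  ΔH_2 = 2267 − 2304 = −37 kJ
ΔH_1 − ΔH_2 = −533 kJ, so reaction 1 has the more negative ΔH; |ΔH_1 − ΔH_2| = 533 kJ.

Reaction 1, by 533 kJ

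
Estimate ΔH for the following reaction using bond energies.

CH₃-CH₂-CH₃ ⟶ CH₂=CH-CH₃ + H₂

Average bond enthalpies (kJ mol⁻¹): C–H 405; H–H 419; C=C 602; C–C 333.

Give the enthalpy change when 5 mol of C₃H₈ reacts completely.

ΔH = +610 kJ

Bonds broken (reactants):
  C–C: 2 × 333 = 666
  C–H: 8 × 405 = 3240
  Σ(broken) = 3906 kJ
Bonds formed (products):
  C–C: 1 × 333 = 333
  C–H: 6 × 405 = 2430
  C=C: 1 × 602 = 602
  H–H: 1 × 419 = 419
  Σ(formed) = 3784 kJ
ΔH = Σ(broken) − Σ(formed) = 3906 − 3784 = +122 kJ
For 5× the reaction as written: 5 × (+122) = +610 kJ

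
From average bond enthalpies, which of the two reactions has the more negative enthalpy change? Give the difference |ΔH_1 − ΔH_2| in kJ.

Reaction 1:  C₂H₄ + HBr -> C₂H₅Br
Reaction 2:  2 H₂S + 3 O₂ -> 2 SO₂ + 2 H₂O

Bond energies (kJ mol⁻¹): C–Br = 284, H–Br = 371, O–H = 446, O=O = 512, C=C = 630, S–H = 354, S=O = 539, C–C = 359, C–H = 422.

Reaction 1:
  Bonds broken (reactants):
    C–H: 4 × 422 = 1688
    C=C: 1 × 630 = 630
    H–Br: 1 × 371 = 371
    Σ(broken) = 2689 kJ
  Bonds formed (products):
    C–Br: 1 × 284 = 284
    C–C: 1 × 359 = 359
    C–H: 5 × 422 = 2110
    Σ(formed) = 2753 kJ
  ΔH_1 = 2689 − 2753 = −64 kJ
Reaction 2:
  Bonds broken (reactants):
    O=O: 3 × 512 = 1536
    S–H: 4 × 354 = 1416
    Σ(broken) = 2952 kJ
  Bonds formed (products):
    O–H: 4 × 446 = 1784
    S=O: 4 × 539 = 2156
    Σ(formed) = 3940 kJ
  ΔH_2 = 2952 − 3940 = −988 kJ
ΔH_1 − ΔH_2 = +924 kJ, so reaction 2 has the more negative ΔH; |ΔH_1 − ΔH_2| = 924 kJ.

Reaction 2, by 924 kJ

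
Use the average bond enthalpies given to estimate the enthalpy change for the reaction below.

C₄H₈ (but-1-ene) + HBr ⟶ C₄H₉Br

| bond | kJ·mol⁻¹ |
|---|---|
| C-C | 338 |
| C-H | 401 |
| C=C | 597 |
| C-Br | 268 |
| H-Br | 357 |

ΔH ≈ −53 kJ

Bonds broken (reactants):
  C-C: 2 × 338 = 676
  C-H: 8 × 401 = 3208
  C=C: 1 × 597 = 597
  H-Br: 1 × 357 = 357
  Σ(broken) = 4838 kJ
Bonds formed (products):
  C-Br: 1 × 268 = 268
  C-C: 3 × 338 = 1014
  C-H: 9 × 401 = 3609
  Σ(formed) = 4891 kJ
ΔH = Σ(broken) − Σ(formed) = 4838 − 4891 = −53 kJ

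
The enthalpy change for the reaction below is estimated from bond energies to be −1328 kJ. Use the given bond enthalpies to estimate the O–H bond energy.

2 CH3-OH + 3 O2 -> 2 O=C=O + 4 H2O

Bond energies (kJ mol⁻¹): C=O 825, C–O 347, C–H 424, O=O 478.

Let D be the O–H bond energy.
Σ(broken) = 6×424 + 2×347 + 2×D + 3×478 = 4672 + 2D
Σ(formed) = 4×825 + 8×D = 3300 + 8D
ΔH = Σ(broken) − Σ(formed) = (4672 + 2D) − (3300 + 8D) = +1372 − 6D
Setting this equal to −1328 kJ gives 6D = 2700, so D = 450 kJ/mol.

D(O–H) ≈ 450 kJ/mol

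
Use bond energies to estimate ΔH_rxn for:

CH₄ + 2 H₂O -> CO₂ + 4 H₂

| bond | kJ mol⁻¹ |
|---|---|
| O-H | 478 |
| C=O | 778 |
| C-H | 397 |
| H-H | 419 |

ΔH ≈ +268 kJ

Bonds broken (reactants):
  C-H: 4 × 397 = 1588
  O-H: 4 × 478 = 1912
  Σ(broken) = 3500 kJ
Bonds formed (products):
  C=O: 2 × 778 = 1556
  H-H: 4 × 419 = 1676
  Σ(formed) = 3232 kJ
ΔH = Σ(broken) − Σ(formed) = 3500 − 3232 = +268 kJ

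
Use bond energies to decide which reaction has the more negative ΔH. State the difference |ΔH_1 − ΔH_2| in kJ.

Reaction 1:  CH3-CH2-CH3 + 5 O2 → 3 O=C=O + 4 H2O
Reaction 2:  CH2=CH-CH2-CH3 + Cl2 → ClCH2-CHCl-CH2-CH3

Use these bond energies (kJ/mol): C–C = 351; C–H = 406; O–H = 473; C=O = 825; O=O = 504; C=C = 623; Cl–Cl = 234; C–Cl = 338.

Reaction 1:
  Bonds broken (reactants):
    C–C: 2 × 351 = 702
    C–H: 8 × 406 = 3248
    O=O: 5 × 504 = 2520
    Σ(broken) = 6470 kJ
  Bonds formed (products):
    C=O: 6 × 825 = 4950
    O–H: 8 × 473 = 3784
    Σ(formed) = 8734 kJ
  ΔH_1 = 6470 − 8734 = −2264 kJ
Reaction 2:
  Bonds broken (reactants):
    C–C: 2 × 351 = 702
    C–H: 8 × 406 = 3248
    C=C: 1 × 623 = 623
    Cl–Cl: 1 × 234 = 234
    Σ(broken) = 4807 kJ
  Bonds formed (products):
    C–C: 3 × 351 = 1053
    C–Cl: 2 × 338 = 676
    C–H: 8 × 406 = 3248
    Σ(formed) = 4977 kJ
  ΔH_2 = 4807 − 4977 = −170 kJ
ΔH_1 − ΔH_2 = −2094 kJ, so reaction 1 has the more negative ΔH; |ΔH_1 − ΔH_2| = 2094 kJ.

Reaction 1, by 2094 kJ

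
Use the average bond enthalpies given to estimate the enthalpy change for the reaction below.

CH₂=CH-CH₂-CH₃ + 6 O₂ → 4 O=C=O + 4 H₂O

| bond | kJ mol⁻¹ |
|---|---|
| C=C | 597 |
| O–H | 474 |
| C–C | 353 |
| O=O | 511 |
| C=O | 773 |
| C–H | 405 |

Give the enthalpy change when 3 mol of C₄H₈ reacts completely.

Bonds broken (reactants):
  C–C: 2 × 353 = 706
  C–H: 8 × 405 = 3240
  C=C: 1 × 597 = 597
  O=O: 6 × 511 = 3066
  Σ(broken) = 7609 kJ
Bonds formed (products):
  C=O: 8 × 773 = 6184
  O–H: 8 × 474 = 3792
  Σ(formed) = 9976 kJ
ΔH = Σ(broken) − Σ(formed) = 7609 − 9976 = −2367 kJ
For 3× the reaction as written: 3 × (−2367) = −7101 kJ

ΔH = −7101 kJ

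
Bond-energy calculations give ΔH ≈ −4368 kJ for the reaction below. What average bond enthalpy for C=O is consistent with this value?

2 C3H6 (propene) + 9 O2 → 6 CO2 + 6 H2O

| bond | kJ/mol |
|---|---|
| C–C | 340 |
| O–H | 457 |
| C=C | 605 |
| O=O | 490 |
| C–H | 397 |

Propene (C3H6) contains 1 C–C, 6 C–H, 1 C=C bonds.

Let D be the C=O bond energy.
Σ(broken) = 2×340 + 12×397 + 2×605 + 9×490 = 11064
Σ(formed) = 12×D + 12×457 = 5484 + 12D
ΔH = Σ(broken) − Σ(formed) = (11064) − (5484 + 12D) = +5580 − 12D
Setting this equal to −4368 kJ gives 12D = 9948, so D = 829 kJ/mol.

D(C=O) ≈ 829 kJ/mol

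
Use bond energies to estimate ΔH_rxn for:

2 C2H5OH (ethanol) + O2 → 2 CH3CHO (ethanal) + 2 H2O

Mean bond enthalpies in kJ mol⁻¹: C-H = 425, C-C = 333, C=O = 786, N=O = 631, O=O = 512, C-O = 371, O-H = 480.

ΔH ≈ −428 kJ

Bonds broken (reactants):
  C-C: 2 × 333 = 666
  C-H: 10 × 425 = 4250
  C-O: 2 × 371 = 742
  O-H: 2 × 480 = 960
  O=O: 1 × 512 = 512
  Σ(broken) = 7130 kJ
Bonds formed (products):
  C-C: 2 × 333 = 666
  C-H: 8 × 425 = 3400
  C=O: 2 × 786 = 1572
  O-H: 4 × 480 = 1920
  Σ(formed) = 7558 kJ
ΔH = Σ(broken) − Σ(formed) = 7130 − 7558 = −428 kJ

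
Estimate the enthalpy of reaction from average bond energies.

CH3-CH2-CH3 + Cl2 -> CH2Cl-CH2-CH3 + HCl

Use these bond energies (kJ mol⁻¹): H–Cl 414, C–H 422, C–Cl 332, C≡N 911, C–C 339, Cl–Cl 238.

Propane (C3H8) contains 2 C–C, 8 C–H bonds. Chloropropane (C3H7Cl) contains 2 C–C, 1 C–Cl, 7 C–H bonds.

ΔH ≈ −86 kJ

Bonds broken (reactants):
  C–C: 2 × 339 = 678
  C–H: 8 × 422 = 3376
  Cl–Cl: 1 × 238 = 238
  Σ(broken) = 4292 kJ
Bonds formed (products):
  C–C: 2 × 339 = 678
  C–Cl: 1 × 332 = 332
  C–H: 7 × 422 = 2954
  H–Cl: 1 × 414 = 414
  Σ(formed) = 4378 kJ
ΔH = Σ(broken) − Σ(formed) = 4292 − 4378 = −86 kJ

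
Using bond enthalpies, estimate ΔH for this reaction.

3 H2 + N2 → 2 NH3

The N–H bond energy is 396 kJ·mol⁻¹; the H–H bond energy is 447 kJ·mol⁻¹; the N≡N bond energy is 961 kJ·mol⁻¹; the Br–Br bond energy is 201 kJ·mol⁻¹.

Bonds broken (reactants):
  H–H: 3 × 447 = 1341
  N≡N: 1 × 961 = 961
  Σ(broken) = 2302 kJ
Bonds formed (products):
  N–H: 6 × 396 = 2376
  Σ(formed) = 2376 kJ
ΔH = Σ(broken) − Σ(formed) = 2302 − 2376 = −74 kJ

ΔH ≈ −74 kJ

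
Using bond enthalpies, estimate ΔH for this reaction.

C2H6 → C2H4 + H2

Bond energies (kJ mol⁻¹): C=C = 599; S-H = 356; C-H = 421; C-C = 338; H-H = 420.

ΔH ≈ +161 kJ

Bonds broken (reactants):
  C-C: 1 × 338 = 338
  C-H: 6 × 421 = 2526
  Σ(broken) = 2864 kJ
Bonds formed (products):
  C-H: 4 × 421 = 1684
  C=C: 1 × 599 = 599
  H-H: 1 × 420 = 420
  Σ(formed) = 2703 kJ
ΔH = Σ(broken) − Σ(formed) = 2864 − 2703 = +161 kJ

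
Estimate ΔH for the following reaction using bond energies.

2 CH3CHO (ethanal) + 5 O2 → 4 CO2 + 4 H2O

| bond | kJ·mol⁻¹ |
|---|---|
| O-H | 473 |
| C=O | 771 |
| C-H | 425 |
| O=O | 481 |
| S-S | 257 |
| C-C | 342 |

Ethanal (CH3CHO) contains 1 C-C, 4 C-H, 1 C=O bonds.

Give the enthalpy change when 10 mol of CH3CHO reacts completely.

ΔH = −9605 kJ

Bonds broken (reactants):
  C-C: 2 × 342 = 684
  C-H: 8 × 425 = 3400
  C=O: 2 × 771 = 1542
  O=O: 5 × 481 = 2405
  Σ(broken) = 8031 kJ
Bonds formed (products):
  C=O: 8 × 771 = 6168
  O-H: 8 × 473 = 3784
  Σ(formed) = 9952 kJ
ΔH = Σ(broken) − Σ(formed) = 8031 − 9952 = −1921 kJ
For 5× the reaction as written: 5 × (−1921) = −9605 kJ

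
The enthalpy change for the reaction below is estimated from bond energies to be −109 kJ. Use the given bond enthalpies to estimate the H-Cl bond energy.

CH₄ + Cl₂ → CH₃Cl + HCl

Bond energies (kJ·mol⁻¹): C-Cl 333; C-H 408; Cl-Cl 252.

D(H-Cl) ≈ 436 kJ/mol

Let D be the H-Cl bond energy.
Σ(broken) = 4×408 + 1×252 = 1884
Σ(formed) = 1×333 + 3×408 + 1×D = 1557 + D
ΔH = Σ(broken) − Σ(formed) = (1884) − (1557 + D) = +327 − D
Setting this equal to −109 kJ gives D = 436 kJ/mol.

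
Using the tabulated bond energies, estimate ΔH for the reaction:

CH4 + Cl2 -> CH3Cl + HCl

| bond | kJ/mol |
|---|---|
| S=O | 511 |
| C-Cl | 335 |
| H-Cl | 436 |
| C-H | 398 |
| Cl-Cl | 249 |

ΔH ≈ −124 kJ

Bonds broken (reactants):
  C-H: 4 × 398 = 1592
  Cl-Cl: 1 × 249 = 249
  Σ(broken) = 1841 kJ
Bonds formed (products):
  C-Cl: 1 × 335 = 335
  C-H: 3 × 398 = 1194
  H-Cl: 1 × 436 = 436
  Σ(formed) = 1965 kJ
ΔH = Σ(broken) − Σ(formed) = 1841 − 1965 = −124 kJ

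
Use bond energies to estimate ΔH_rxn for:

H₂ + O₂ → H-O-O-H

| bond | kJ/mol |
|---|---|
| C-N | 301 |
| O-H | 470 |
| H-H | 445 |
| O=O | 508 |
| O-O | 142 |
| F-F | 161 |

ΔH ≈ −129 kJ

Bonds broken (reactants):
  H-H: 1 × 445 = 445
  O=O: 1 × 508 = 508
  Σ(broken) = 953 kJ
Bonds formed (products):
  O-H: 2 × 470 = 940
  O-O: 1 × 142 = 142
  Σ(formed) = 1082 kJ
ΔH = Σ(broken) − Σ(formed) = 953 − 1082 = −129 kJ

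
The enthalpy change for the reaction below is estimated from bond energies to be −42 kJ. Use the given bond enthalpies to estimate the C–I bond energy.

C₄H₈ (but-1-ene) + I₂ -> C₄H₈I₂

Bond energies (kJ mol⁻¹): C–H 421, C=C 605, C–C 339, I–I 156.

D(C–I) ≈ 232 kJ/mol

Let D be the C–I bond energy.
Σ(broken) = 2×339 + 8×421 + 1×605 + 1×156 = 4807
Σ(formed) = 3×339 + 8×421 + 2×D = 4385 + 2D
ΔH = Σ(broken) − Σ(formed) = (4807) − (4385 + 2D) = +422 − 2D
Setting this equal to −42 kJ gives 2D = 464, so D = 232 kJ/mol.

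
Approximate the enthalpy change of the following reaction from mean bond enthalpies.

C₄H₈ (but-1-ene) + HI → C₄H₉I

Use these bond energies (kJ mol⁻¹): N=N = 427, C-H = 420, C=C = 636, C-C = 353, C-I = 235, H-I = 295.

ΔH ≈ −77 kJ

Bonds broken (reactants):
  C-C: 2 × 353 = 706
  C-H: 8 × 420 = 3360
  C=C: 1 × 636 = 636
  H-I: 1 × 295 = 295
  Σ(broken) = 4997 kJ
Bonds formed (products):
  C-C: 3 × 353 = 1059
  C-H: 9 × 420 = 3780
  C-I: 1 × 235 = 235
  Σ(formed) = 5074 kJ
ΔH = Σ(broken) − Σ(formed) = 4997 − 5074 = −77 kJ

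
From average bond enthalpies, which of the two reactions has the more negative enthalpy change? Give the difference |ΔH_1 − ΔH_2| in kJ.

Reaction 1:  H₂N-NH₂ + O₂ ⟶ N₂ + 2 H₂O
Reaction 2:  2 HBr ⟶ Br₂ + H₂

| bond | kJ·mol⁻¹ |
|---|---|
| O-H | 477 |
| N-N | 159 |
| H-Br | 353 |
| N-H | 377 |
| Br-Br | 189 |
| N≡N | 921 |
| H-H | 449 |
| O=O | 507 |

Reaction 1, by 723 kJ

Reaction 1:
  Bonds broken (reactants):
    N-H: 4 × 377 = 1508
    N-N: 1 × 159 = 159
    O=O: 1 × 507 = 507
    Σ(broken) = 2174 kJ
  Bonds formed (products):
    N≡N: 1 × 921 = 921
    O-H: 4 × 477 = 1908
    Σ(formed) = 2829 kJ
  ΔH_1 = 2174 − 2829 = −655 kJ
Reaction 2:
  Bonds broken (reactants):
    H-Br: 2 × 353 = 706
    Σ(broken) = 706 kJ
  Bonds formed (products):
    Br-Br: 1 × 189 = 189
    H-H: 1 × 449 = 449
    Σ(formed) = 638 kJ
  ΔH_2 = 706 − 638 = +68 kJ
ΔH_1 − ΔH_2 = −723 kJ, so reaction 1 has the more negative ΔH; |ΔH_1 − ΔH_2| = 723 kJ.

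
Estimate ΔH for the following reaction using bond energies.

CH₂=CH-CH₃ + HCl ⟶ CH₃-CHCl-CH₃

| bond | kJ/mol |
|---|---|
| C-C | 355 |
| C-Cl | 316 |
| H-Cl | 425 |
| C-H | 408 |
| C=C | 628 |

ΔH ≈ −26 kJ

Bonds broken (reactants):
  C-C: 1 × 355 = 355
  C-H: 6 × 408 = 2448
  C=C: 1 × 628 = 628
  H-Cl: 1 × 425 = 425
  Σ(broken) = 3856 kJ
Bonds formed (products):
  C-C: 2 × 355 = 710
  C-Cl: 1 × 316 = 316
  C-H: 7 × 408 = 2856
  Σ(formed) = 3882 kJ
ΔH = Σ(broken) − Σ(formed) = 3856 − 3882 = −26 kJ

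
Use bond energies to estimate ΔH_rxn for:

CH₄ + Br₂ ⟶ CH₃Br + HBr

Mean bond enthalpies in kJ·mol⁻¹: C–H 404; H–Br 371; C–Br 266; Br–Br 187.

ΔH ≈ −46 kJ

Bonds broken (reactants):
  Br–Br: 1 × 187 = 187
  C–H: 4 × 404 = 1616
  Σ(broken) = 1803 kJ
Bonds formed (products):
  C–Br: 1 × 266 = 266
  C–H: 3 × 404 = 1212
  H–Br: 1 × 371 = 371
  Σ(formed) = 1849 kJ
ΔH = Σ(broken) − Σ(formed) = 1803 − 1849 = −46 kJ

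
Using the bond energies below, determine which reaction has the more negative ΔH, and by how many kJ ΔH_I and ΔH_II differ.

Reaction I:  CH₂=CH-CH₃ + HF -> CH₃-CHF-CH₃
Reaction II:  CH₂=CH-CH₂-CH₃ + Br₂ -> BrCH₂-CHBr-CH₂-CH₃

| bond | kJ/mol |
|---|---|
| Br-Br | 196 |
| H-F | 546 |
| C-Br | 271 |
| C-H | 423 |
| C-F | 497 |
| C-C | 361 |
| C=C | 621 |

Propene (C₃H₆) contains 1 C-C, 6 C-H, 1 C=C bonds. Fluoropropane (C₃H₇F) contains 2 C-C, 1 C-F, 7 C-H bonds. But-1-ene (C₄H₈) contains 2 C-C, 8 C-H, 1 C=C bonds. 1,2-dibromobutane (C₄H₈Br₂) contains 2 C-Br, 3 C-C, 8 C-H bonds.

Reaction I, by 28 kJ

Reaction I:
  Bonds broken (reactants):
    C-C: 1 × 361 = 361
    C-H: 6 × 423 = 2538
    C=C: 1 × 621 = 621
    H-F: 1 × 546 = 546
    Σ(broken) = 4066 kJ
  Bonds formed (products):
    C-C: 2 × 361 = 722
    C-F: 1 × 497 = 497
    C-H: 7 × 423 = 2961
    Σ(formed) = 4180 kJ
  ΔH_I = 4066 − 4180 = −114 kJ
Reaction II:
  Bonds broken (reactants):
    Br-Br: 1 × 196 = 196
    C-C: 2 × 361 = 722
    C-H: 8 × 423 = 3384
    C=C: 1 × 621 = 621
    Σ(broken) = 4923 kJ
  Bonds formed (products):
    C-Br: 2 × 271 = 542
    C-C: 3 × 361 = 1083
    C-H: 8 × 423 = 3384
    Σ(formed) = 5009 kJ
  ΔH_II = 4923 − 5009 = −86 kJ
ΔH_I − ΔH_II = −28 kJ, so reaction I has the more negative ΔH; |ΔH_I − ΔH_II| = 28 kJ.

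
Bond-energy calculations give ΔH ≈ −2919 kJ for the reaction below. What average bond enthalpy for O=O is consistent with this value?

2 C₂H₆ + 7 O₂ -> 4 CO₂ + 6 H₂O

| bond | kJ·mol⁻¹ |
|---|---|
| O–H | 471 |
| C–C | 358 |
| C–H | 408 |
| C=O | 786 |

D(O=O) ≈ 487 kJ/mol

Let D be the O=O bond energy.
Σ(broken) = 2×358 + 12×408 + 7×D = 5612 + 7D
Σ(formed) = 8×786 + 12×471 = 11940
ΔH = Σ(broken) − Σ(formed) = (5612 + 7D) − (11940) = −6328 + 7D
Setting this equal to −2919 kJ gives 7D = 3409, so D = 487 kJ/mol.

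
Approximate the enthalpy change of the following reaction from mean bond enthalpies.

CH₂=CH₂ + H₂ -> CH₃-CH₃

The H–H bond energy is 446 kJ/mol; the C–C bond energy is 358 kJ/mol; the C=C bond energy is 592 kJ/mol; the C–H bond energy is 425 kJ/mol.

Bonds broken (reactants):
  C–H: 4 × 425 = 1700
  C=C: 1 × 592 = 592
  H–H: 1 × 446 = 446
  Σ(broken) = 2738 kJ
Bonds formed (products):
  C–C: 1 × 358 = 358
  C–H: 6 × 425 = 2550
  Σ(formed) = 2908 kJ
ΔH = Σ(broken) − Σ(formed) = 2738 − 2908 = −170 kJ

ΔH ≈ −170 kJ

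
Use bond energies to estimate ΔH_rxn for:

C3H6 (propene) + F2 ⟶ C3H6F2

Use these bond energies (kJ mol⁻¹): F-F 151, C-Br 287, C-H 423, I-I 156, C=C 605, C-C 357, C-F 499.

ΔH ≈ −599 kJ

Bonds broken (reactants):
  C-C: 1 × 357 = 357
  C-H: 6 × 423 = 2538
  C=C: 1 × 605 = 605
  F-F: 1 × 151 = 151
  Σ(broken) = 3651 kJ
Bonds formed (products):
  C-C: 2 × 357 = 714
  C-F: 2 × 499 = 998
  C-H: 6 × 423 = 2538
  Σ(formed) = 4250 kJ
ΔH = Σ(broken) − Σ(formed) = 3651 − 4250 = −599 kJ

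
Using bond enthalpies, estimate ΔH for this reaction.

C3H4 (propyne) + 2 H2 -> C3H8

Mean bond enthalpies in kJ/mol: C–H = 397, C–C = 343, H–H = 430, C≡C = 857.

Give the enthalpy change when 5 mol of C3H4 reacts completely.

ΔH = −1070 kJ

Bonds broken (reactants):
  C≡C: 1 × 857 = 857
  C–C: 1 × 343 = 343
  C–H: 4 × 397 = 1588
  H–H: 2 × 430 = 860
  Σ(broken) = 3648 kJ
Bonds formed (products):
  C–C: 2 × 343 = 686
  C–H: 8 × 397 = 3176
  Σ(formed) = 3862 kJ
ΔH = Σ(broken) − Σ(formed) = 3648 − 3862 = −214 kJ
For 5× the reaction as written: 5 × (−214) = −1070 kJ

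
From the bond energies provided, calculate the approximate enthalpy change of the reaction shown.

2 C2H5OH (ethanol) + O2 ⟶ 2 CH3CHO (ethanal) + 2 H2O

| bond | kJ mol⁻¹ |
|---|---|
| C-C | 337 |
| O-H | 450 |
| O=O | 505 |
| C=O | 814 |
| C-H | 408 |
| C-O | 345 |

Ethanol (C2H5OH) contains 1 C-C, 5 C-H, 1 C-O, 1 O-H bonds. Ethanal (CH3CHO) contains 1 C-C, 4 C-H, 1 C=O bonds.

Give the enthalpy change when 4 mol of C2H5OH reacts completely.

Bonds broken (reactants):
  C-C: 2 × 337 = 674
  C-H: 10 × 408 = 4080
  C-O: 2 × 345 = 690
  O-H: 2 × 450 = 900
  O=O: 1 × 505 = 505
  Σ(broken) = 6849 kJ
Bonds formed (products):
  C-C: 2 × 337 = 674
  C-H: 8 × 408 = 3264
  C=O: 2 × 814 = 1628
  O-H: 4 × 450 = 1800
  Σ(formed) = 7366 kJ
ΔH = Σ(broken) − Σ(formed) = 6849 − 7366 = −517 kJ
For 2× the reaction as written: 2 × (−517) = −1034 kJ

ΔH = −1034 kJ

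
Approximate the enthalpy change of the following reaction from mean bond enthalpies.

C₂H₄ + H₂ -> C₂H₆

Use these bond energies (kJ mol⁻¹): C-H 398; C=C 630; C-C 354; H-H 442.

ΔH ≈ −78 kJ

Bonds broken (reactants):
  C-H: 4 × 398 = 1592
  C=C: 1 × 630 = 630
  H-H: 1 × 442 = 442
  Σ(broken) = 2664 kJ
Bonds formed (products):
  C-C: 1 × 354 = 354
  C-H: 6 × 398 = 2388
  Σ(formed) = 2742 kJ
ΔH = Σ(broken) − Σ(formed) = 2664 − 2742 = −78 kJ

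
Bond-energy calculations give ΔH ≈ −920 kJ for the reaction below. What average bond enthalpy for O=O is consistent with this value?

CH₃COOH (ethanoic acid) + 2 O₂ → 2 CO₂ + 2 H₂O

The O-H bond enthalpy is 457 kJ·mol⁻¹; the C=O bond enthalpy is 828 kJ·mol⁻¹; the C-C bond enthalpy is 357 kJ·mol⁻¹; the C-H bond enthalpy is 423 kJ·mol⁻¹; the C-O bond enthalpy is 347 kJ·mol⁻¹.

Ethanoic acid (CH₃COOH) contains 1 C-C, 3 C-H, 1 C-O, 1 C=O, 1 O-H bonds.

D(O=O) ≈ 481 kJ/mol

Let D be the O=O bond energy.
Σ(broken) = 1×357 + 3×423 + 1×347 + 1×828 + 1×457 + 2×D = 3258 + 2D
Σ(formed) = 4×828 + 4×457 = 5140
ΔH = Σ(broken) − Σ(formed) = (3258 + 2D) − (5140) = −1882 + 2D
Setting this equal to −920 kJ gives 2D = 962, so D = 481 kJ/mol.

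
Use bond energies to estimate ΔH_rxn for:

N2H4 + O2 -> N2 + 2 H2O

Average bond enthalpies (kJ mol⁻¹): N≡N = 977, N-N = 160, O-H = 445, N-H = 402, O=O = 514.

Bonds broken (reactants):
  N-H: 4 × 402 = 1608
  N-N: 1 × 160 = 160
  O=O: 1 × 514 = 514
  Σ(broken) = 2282 kJ
Bonds formed (products):
  N≡N: 1 × 977 = 977
  O-H: 4 × 445 = 1780
  Σ(formed) = 2757 kJ
ΔH = Σ(broken) − Σ(formed) = 2282 − 2757 = −475 kJ

ΔH ≈ −475 kJ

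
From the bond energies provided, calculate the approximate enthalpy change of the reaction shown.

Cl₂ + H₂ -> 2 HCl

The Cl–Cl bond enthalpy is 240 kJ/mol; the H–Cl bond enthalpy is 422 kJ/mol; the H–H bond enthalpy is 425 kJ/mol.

Bonds broken (reactants):
  Cl–Cl: 1 × 240 = 240
  H–H: 1 × 425 = 425
  Σ(broken) = 665 kJ
Bonds formed (products):
  H–Cl: 2 × 422 = 844
  Σ(formed) = 844 kJ
ΔH = Σ(broken) − Σ(formed) = 665 − 844 = −179 kJ

ΔH ≈ −179 kJ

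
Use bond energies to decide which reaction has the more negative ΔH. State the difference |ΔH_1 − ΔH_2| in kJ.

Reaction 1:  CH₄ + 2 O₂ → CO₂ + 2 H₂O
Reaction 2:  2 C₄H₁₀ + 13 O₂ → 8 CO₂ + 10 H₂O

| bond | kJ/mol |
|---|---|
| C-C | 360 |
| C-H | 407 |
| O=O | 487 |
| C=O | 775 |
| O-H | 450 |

Reaction 2, by 4021 kJ

Reaction 1:
  Bonds broken (reactants):
    C-H: 4 × 407 = 1628
    O=O: 2 × 487 = 974
    Σ(broken) = 2602 kJ
  Bonds formed (products):
    C=O: 2 × 775 = 1550
    O-H: 4 × 450 = 1800
    Σ(formed) = 3350 kJ
  ΔH_1 = 2602 − 3350 = −748 kJ
Reaction 2:
  Bonds broken (reactants):
    C-C: 6 × 360 = 2160
    C-H: 20 × 407 = 8140
    O=O: 13 × 487 = 6331
    Σ(broken) = 16631 kJ
  Bonds formed (products):
    C=O: 16 × 775 = 12400
    O-H: 20 × 450 = 9000
    Σ(formed) = 21400 kJ
  ΔH_2 = 16631 − 21400 = −4769 kJ
ΔH_1 − ΔH_2 = +4021 kJ, so reaction 2 has the more negative ΔH; |ΔH_1 − ΔH_2| = 4021 kJ.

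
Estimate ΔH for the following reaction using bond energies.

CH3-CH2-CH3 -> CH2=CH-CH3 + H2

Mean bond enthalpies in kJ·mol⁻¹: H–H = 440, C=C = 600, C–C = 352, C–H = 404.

ΔH ≈ +120 kJ

Bonds broken (reactants):
  C–C: 2 × 352 = 704
  C–H: 8 × 404 = 3232
  Σ(broken) = 3936 kJ
Bonds formed (products):
  C–C: 1 × 352 = 352
  C–H: 6 × 404 = 2424
  C=C: 1 × 600 = 600
  H–H: 1 × 440 = 440
  Σ(formed) = 3816 kJ
ΔH = Σ(broken) − Σ(formed) = 3936 − 3816 = +120 kJ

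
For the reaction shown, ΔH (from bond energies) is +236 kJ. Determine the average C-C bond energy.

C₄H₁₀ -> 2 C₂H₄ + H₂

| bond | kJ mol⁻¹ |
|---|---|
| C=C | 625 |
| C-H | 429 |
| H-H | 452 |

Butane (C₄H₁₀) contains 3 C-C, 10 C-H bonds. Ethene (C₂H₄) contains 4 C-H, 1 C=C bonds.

Let D be the C-C bond energy.
Σ(broken) = 3×D + 10×429 = 4290 + 3D
Σ(formed) = 8×429 + 2×625 + 1×452 = 5134
ΔH = Σ(broken) − Σ(formed) = (4290 + 3D) − (5134) = −844 + 3D
Setting this equal to +236 kJ gives 3D = 1080, so D = 360 kJ/mol.

D(C-C) ≈ 360 kJ/mol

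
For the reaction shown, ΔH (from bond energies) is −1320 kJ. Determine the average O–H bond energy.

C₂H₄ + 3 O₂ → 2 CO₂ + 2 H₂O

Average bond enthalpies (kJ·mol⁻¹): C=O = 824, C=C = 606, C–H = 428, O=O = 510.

Let D be the O–H bond energy.
Σ(broken) = 4×428 + 1×606 + 3×510 = 3848
Σ(formed) = 4×824 + 4×D = 3296 + 4D
ΔH = Σ(broken) − Σ(formed) = (3848) − (3296 + 4D) = +552 − 4D
Setting this equal to −1320 kJ gives 4D = 1872, so D = 468 kJ/mol.

D(O–H) ≈ 468 kJ/mol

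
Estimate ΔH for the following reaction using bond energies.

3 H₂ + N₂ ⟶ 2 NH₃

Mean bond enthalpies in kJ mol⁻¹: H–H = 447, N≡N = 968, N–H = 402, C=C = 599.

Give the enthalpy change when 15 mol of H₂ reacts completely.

ΔH = −515 kJ

Bonds broken (reactants):
  H–H: 3 × 447 = 1341
  N≡N: 1 × 968 = 968
  Σ(broken) = 2309 kJ
Bonds formed (products):
  N–H: 6 × 402 = 2412
  Σ(formed) = 2412 kJ
ΔH = Σ(broken) − Σ(formed) = 2309 − 2412 = −103 kJ
For 5× the reaction as written: 5 × (−103) = −515 kJ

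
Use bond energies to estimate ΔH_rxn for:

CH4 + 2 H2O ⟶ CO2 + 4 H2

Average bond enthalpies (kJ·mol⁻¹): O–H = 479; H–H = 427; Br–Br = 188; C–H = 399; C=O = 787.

Bonds broken (reactants):
  C–H: 4 × 399 = 1596
  O–H: 4 × 479 = 1916
  Σ(broken) = 3512 kJ
Bonds formed (products):
  C=O: 2 × 787 = 1574
  H–H: 4 × 427 = 1708
  Σ(formed) = 3282 kJ
ΔH = Σ(broken) − Σ(formed) = 3512 − 3282 = +230 kJ

ΔH ≈ +230 kJ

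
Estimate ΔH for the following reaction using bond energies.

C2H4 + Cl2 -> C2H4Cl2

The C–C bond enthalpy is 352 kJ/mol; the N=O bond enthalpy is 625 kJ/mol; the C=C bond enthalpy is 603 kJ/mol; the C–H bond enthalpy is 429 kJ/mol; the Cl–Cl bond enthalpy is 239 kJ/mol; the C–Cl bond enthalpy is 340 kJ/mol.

Bonds broken (reactants):
  C–H: 4 × 429 = 1716
  C=C: 1 × 603 = 603
  Cl–Cl: 1 × 239 = 239
  Σ(broken) = 2558 kJ
Bonds formed (products):
  C–C: 1 × 352 = 352
  C–Cl: 2 × 340 = 680
  C–H: 4 × 429 = 1716
  Σ(formed) = 2748 kJ
ΔH = Σ(broken) − Σ(formed) = 2558 − 2748 = −190 kJ

ΔH ≈ −190 kJ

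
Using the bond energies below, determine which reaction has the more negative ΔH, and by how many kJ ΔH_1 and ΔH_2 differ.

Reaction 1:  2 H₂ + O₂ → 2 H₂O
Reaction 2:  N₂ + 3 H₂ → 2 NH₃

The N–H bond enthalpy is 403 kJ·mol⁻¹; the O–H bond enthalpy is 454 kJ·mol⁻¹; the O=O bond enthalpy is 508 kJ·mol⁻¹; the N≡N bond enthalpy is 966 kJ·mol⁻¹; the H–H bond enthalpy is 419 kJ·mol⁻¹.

Reaction 1, by 275 kJ

Reaction 1:
  Bonds broken (reactants):
    H–H: 2 × 419 = 838
    O=O: 1 × 508 = 508
    Σ(broken) = 1346 kJ
  Bonds formed (products):
    O–H: 4 × 454 = 1816
    Σ(formed) = 1816 kJ
  ΔH_1 = 1346 − 1816 = −470 kJ
Reaction 2:
  Bonds broken (reactants):
    H–H: 3 × 419 = 1257
    N≡N: 1 × 966 = 966
    Σ(broken) = 2223 kJ
  Bonds formed (products):
    N–H: 6 × 403 = 2418
    Σ(formed) = 2418 kJ
  ΔH_2 = 2223 − 2418 = −195 kJ
ΔH_1 − ΔH_2 = −275 kJ, so reaction 1 has the more negative ΔH; |ΔH_1 − ΔH_2| = 275 kJ.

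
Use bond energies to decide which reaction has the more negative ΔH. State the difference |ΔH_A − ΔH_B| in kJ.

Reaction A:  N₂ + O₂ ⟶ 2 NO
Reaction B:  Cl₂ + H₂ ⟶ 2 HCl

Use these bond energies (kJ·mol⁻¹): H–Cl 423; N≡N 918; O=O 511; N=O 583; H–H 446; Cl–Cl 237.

Reaction A:
  Bonds broken (reactants):
    N≡N: 1 × 918 = 918
    O=O: 1 × 511 = 511
    Σ(broken) = 1429 kJ
  Bonds formed (products):
    N=O: 2 × 583 = 1166
    Σ(formed) = 1166 kJ
  ΔH_A = 1429 − 1166 = +263 kJ
Reaction B:
  Bonds broken (reactants):
    Cl–Cl: 1 × 237 = 237
    H–H: 1 × 446 = 446
    Σ(broken) = 683 kJ
  Bonds formed (products):
    H–Cl: 2 × 423 = 846
    Σ(formed) = 846 kJ
  ΔH_B = 683 − 846 = −163 kJ
ΔH_A − ΔH_B = +426 kJ, so reaction B has the more negative ΔH; |ΔH_A − ΔH_B| = 426 kJ.

Reaction B, by 426 kJ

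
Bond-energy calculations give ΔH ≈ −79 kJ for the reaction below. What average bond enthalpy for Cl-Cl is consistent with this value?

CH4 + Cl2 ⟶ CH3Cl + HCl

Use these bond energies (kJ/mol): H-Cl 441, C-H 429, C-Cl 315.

D(Cl-Cl) ≈ 248 kJ/mol

Let D be the Cl-Cl bond energy.
Σ(broken) = 4×429 + 1×D = 1716 + D
Σ(formed) = 1×315 + 3×429 + 1×441 = 2043
ΔH = Σ(broken) − Σ(formed) = (1716 + D) − (2043) = −327 + D
Setting this equal to −79 kJ gives D = 248 kJ/mol.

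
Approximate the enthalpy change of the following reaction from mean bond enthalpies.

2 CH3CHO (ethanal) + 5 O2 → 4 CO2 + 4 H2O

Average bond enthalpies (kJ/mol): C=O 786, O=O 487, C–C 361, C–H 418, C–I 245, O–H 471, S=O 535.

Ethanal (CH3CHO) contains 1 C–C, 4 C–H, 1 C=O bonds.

Bonds broken (reactants):
  C–C: 2 × 361 = 722
  C–H: 8 × 418 = 3344
  C=O: 2 × 786 = 1572
  O=O: 5 × 487 = 2435
  Σ(broken) = 8073 kJ
Bonds formed (products):
  C=O: 8 × 786 = 6288
  O–H: 8 × 471 = 3768
  Σ(formed) = 10056 kJ
ΔH = Σ(broken) − Σ(formed) = 8073 − 10056 = −1983 kJ

ΔH ≈ −1983 kJ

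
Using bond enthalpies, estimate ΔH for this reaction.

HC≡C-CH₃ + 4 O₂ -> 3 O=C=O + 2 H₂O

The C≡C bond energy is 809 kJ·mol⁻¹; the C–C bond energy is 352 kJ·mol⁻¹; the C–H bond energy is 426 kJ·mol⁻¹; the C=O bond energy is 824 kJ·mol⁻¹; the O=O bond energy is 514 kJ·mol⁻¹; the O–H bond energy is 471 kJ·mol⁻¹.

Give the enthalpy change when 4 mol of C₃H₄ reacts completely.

Bonds broken (reactants):
  C≡C: 1 × 809 = 809
  C–C: 1 × 352 = 352
  C–H: 4 × 426 = 1704
  O=O: 4 × 514 = 2056
  Σ(broken) = 4921 kJ
Bonds formed (products):
  C=O: 6 × 824 = 4944
  O–H: 4 × 471 = 1884
  Σ(formed) = 6828 kJ
ΔH = Σ(broken) − Σ(formed) = 4921 − 6828 = −1907 kJ
For 4× the reaction as written: 4 × (−1907) = −7628 kJ

ΔH = −7628 kJ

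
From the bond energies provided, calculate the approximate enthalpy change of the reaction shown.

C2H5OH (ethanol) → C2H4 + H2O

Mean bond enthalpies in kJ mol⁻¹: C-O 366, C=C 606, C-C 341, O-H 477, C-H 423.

ΔH ≈ +47 kJ

Bonds broken (reactants):
  C-C: 1 × 341 = 341
  C-H: 5 × 423 = 2115
  C-O: 1 × 366 = 366
  O-H: 1 × 477 = 477
  Σ(broken) = 3299 kJ
Bonds formed (products):
  C-H: 4 × 423 = 1692
  C=C: 1 × 606 = 606
  O-H: 2 × 477 = 954
  Σ(formed) = 3252 kJ
ΔH = Σ(broken) − Σ(formed) = 3299 − 3252 = +47 kJ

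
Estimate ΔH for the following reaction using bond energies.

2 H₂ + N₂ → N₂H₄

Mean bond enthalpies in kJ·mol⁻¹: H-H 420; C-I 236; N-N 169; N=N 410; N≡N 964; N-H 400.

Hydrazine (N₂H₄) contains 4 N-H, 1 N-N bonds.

Bonds broken (reactants):
  H-H: 2 × 420 = 840
  N≡N: 1 × 964 = 964
  Σ(broken) = 1804 kJ
Bonds formed (products):
  N-H: 4 × 400 = 1600
  N-N: 1 × 169 = 169
  Σ(formed) = 1769 kJ
ΔH = Σ(broken) − Σ(formed) = 1804 − 1769 = +35 kJ

ΔH ≈ +35 kJ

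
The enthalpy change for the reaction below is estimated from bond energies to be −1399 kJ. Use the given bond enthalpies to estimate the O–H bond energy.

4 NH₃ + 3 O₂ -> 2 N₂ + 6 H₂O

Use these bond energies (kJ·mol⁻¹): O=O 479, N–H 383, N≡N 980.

D(O–H) ≈ 456 kJ/mol

Let D be the O–H bond energy.
Σ(broken) = 12×383 + 3×479 = 6033
Σ(formed) = 2×980 + 12×D = 1960 + 12D
ΔH = Σ(broken) − Σ(formed) = (6033) − (1960 + 12D) = +4073 − 12D
Setting this equal to −1399 kJ gives 12D = 5472, so D = 456 kJ/mol.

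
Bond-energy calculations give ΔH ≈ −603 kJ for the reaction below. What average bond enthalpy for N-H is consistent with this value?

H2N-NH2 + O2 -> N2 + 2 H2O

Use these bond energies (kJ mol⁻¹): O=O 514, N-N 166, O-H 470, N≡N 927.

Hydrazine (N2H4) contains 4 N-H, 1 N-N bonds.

Let D be the N-H bond energy.
Σ(broken) = 4×D + 1×166 + 1×514 = 680 + 4D
Σ(formed) = 1×927 + 4×470 = 2807
ΔH = Σ(broken) − Σ(formed) = (680 + 4D) − (2807) = −2127 + 4D
Setting this equal to −603 kJ gives 4D = 1524, so D = 381 kJ/mol.

D(N-H) ≈ 381 kJ/mol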